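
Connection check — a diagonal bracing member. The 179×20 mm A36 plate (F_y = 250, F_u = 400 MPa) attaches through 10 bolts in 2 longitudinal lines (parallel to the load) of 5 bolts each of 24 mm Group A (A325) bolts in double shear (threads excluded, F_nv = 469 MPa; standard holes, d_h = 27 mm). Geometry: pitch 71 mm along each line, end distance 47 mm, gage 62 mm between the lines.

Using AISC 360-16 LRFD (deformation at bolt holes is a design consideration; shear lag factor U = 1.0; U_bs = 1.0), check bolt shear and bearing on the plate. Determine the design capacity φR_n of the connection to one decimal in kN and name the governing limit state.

3016.8 kN (bearing governs)

Bolt shear: A_b = π(24)²/4 = 452.39 mm². φR_n = 0.75 × 469 × 452.39 × 10 × 2 = 3182.6 kN.
Bearing (20 mm plate, F_u = 400 MPa): end bolts L_c = 47 − 27/2 = 33.5, R_n = min(1.2×33.5×20×400, 2.4×24×20×400) = 321.6 kN/bolt; interior L_c = 71 − 27 = 44, R_n = 422.4 kN/bolt. φR_n = 0.75 × (2×321.6 + 8×422.4) = 3016.8 kN.
Governing: min(3182.6, 3016.8) = 3016.8 kN → bearing.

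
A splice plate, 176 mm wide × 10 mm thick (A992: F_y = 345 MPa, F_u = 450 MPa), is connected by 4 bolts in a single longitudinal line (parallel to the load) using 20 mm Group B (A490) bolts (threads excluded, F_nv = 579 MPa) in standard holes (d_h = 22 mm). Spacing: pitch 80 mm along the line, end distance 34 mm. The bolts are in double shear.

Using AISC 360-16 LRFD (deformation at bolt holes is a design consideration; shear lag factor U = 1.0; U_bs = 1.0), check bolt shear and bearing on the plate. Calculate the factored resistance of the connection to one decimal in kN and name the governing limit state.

579.2 kN (bearing governs)

Bolt shear: A_b = π(20)²/4 = 314.16 mm². φR_n = 0.75 × 579 × 314.16 × 4 × 2 = 1091.4 kN.
Bearing (10 mm plate, F_u = 450 MPa): end bolts L_c = 34 − 22/2 = 23, R_n = min(1.2×23×10×450, 2.4×20×10×450) = 124.2 kN/bolt; interior L_c = 80 − 22 = 58, R_n = 216 kN/bolt. φR_n = 0.75 × (1×124.2 + 3×216) = 579.2 kN.
Governing: min(1091.4, 579.2) = 579.2 kN → bearing.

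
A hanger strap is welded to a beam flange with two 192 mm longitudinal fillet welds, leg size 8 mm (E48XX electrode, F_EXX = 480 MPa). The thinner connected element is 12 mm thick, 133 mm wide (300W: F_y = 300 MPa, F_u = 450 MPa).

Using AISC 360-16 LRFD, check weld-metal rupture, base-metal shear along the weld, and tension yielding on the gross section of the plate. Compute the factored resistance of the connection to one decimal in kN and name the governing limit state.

430.9 kN (gross-section yield governs)

Weld metal: throat = 0.707×8 = 5.656 mm, L = 2×192 = 384 mm. φR_n = 0.75 × 0.6 × 480 × 5.656 × 384 = 469.1 kN.
Base metal shear (12 mm plate): yield φR_n = 1.0×0.6×300×12×384 = 829.4 kN; rupture φR_n = 0.75×0.6×450×12×384 = 933.1 kN; take 829.4 kN (yield).
Tension yield (gross): A_g = 133×12 = 1596 mm². φR_n = 0.90 × 300 × 1596 = 430.9 kN.
Governing: min(469.1, 829.4, 430.9) = 430.9 kN → gross-section yield.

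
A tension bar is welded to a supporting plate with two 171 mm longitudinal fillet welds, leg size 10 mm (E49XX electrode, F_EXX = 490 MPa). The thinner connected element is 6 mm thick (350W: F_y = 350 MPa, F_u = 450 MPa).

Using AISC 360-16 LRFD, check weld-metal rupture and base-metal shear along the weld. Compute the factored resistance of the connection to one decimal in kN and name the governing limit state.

Weld metal: throat = 0.707×10 = 7.07 mm, L = 2×171 = 342 mm. φR_n = 0.75 × 0.6 × 490 × 7.07 × 342 = 533.2 kN.
Base metal shear (6 mm plate): yield φR_n = 1.0×0.6×350×6×342 = 430.9 kN; rupture φR_n = 0.75×0.6×450×6×342 = 415.5 kN; take 415.5 kN (rupture).
Governing: min(533.2, 415.5) = 415.5 kN → base-metal shear.

415.5 kN (base-metal shear governs)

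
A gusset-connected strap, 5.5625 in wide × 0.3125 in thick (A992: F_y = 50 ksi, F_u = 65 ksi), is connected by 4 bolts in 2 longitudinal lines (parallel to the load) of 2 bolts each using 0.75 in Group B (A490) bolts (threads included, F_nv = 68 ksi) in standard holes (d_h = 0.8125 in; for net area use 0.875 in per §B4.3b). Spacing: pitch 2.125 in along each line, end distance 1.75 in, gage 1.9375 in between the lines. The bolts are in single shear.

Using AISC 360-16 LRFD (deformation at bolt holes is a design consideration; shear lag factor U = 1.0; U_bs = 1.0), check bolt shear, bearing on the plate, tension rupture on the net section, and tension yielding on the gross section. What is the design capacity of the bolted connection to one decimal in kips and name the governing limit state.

Bolt shear: A_b = π(0.75)²/4 = 0.44179 in². φR_n = 0.75 × 68 × 0.44179 × 4 × 1 = 90.1 kips.
Bearing (0.3125 in plate, F_u = 65 ksi): end bolts L_c = 1.75 − 0.8125/2 = 1.34375, R_n = min(1.2×1.34375×0.3125×65, 2.4×0.75×0.3125×65) = 32.754 kips/bolt; interior L_c = 2.125 − 0.8125 = 1.3125, R_n = 31.992 kips/bolt. φR_n = 0.75 × (2×32.754 + 2×31.992) = 97.1 kips.
Tension rupture (net): A_n = (5.5625 − 2×0.875)×0.3125 = 1.1914 in² (U = 1.0, A_e = A_n). φR_n = 0.75 × 65 × 1.1914 = 58.1 kips.
Tension yield (gross): A_g = 5.5625×0.3125 = 1.7383 in². φR_n = 0.90 × 50 × 1.7383 = 78.2 kips.
Governing: min(90.1, 97.1, 58.1, 78.2) = 58.1 kips → net-section rupture.

58.1 kips (net-section rupture governs)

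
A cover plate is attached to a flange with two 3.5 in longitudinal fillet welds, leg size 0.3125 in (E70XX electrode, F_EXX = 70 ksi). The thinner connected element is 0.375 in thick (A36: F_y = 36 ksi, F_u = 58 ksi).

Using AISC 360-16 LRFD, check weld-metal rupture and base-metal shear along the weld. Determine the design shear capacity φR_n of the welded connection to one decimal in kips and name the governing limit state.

Weld metal: throat = 0.707×0.3125 = 0.22094 in, L = 2×3.5 = 7 in. φR_n = 0.75 × 0.6 × 70 × 0.22094 × 7 = 48.7 kips.
Base metal shear (0.375 in plate): yield φR_n = 1.0×0.6×36×0.375×7 = 56.7 kips; rupture φR_n = 0.75×0.6×58×0.375×7 = 68.5 kips; take 56.7 kips (yield).
Governing: min(48.7, 56.7) = 48.7 kips → weld metal.

48.7 kips (weld metal governs)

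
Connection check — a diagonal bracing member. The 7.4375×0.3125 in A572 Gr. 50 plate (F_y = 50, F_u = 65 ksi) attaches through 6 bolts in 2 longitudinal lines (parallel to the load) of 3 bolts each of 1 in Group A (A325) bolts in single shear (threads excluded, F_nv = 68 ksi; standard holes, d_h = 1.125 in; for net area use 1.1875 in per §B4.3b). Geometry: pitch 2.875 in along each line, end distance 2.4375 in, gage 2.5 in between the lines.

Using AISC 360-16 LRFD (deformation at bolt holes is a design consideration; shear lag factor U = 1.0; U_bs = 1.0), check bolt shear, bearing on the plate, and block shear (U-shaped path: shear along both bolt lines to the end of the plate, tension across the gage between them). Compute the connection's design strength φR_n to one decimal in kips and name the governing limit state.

115.4 kips (block shear governs)

Bolt shear: A_b = π(1)²/4 = 0.7854 in². φR_n = 0.75 × 68 × 0.7854 × 6 × 1 = 240.3 kips.
Bearing (0.3125 in plate, F_u = 65 ksi): end bolts L_c = 2.4375 − 1.125/2 = 1.875, R_n = min(1.2×1.875×0.3125×65, 2.4×1×0.3125×65) = 45.703 kips/bolt; interior L_c = 2.875 − 1.125 = 1.75, R_n = 42.656 kips/bolt. φR_n = 0.75 × (2×45.703 + 4×42.656) = 196.5 kips.
Block shear: shear path 2×[2.4375+2×2.875] = 2×8.1875 in, A_gv = 5.1172, A_nv = 2×(8.1875 − 2.5×1.1875)×0.3125 = 3.2617 in²; tension across gage: (2.5 − 1×1.1875)×0.3125 = 0.41016 in². R_n = min(0.6×65×3.2617, 0.6×50×5.1172) + 1.0×65×0.41016 = min(127.21, 153.52) + 26.66 = 153.87 kips. φR_n = 0.75 × 153.87 = 115.4 kips.
Governing: min(240.3, 196.5, 115.4) = 115.4 kips → block shear.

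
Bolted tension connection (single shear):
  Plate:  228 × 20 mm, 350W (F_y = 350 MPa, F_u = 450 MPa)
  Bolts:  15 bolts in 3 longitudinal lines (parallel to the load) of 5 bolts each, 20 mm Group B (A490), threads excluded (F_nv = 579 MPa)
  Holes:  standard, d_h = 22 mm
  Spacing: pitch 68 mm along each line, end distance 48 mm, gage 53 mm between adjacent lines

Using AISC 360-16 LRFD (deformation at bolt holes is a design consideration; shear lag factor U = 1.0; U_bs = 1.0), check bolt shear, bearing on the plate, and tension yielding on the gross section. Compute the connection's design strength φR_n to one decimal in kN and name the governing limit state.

1436.4 kN (gross-section yield governs)

Bolt shear: A_b = π(20)²/4 = 314.16 mm². φR_n = 0.75 × 579 × 314.16 × 15 × 1 = 2046.4 kN.
Bearing (20 mm plate, F_u = 450 MPa): end bolts L_c = 48 − 22/2 = 37, R_n = min(1.2×37×20×450, 2.4×20×20×450) = 399.6 kN/bolt; interior L_c = 68 − 22 = 46, R_n = 432 kN/bolt. φR_n = 0.75 × (3×399.6 + 12×432) = 4787.1 kN.
Tension yield (gross): A_g = 228×20 = 4560 mm². φR_n = 0.90 × 350 × 4560 = 1436.4 kN.
Governing: min(2046.4, 4787.1, 1436.4) = 1436.4 kN → gross-section yield.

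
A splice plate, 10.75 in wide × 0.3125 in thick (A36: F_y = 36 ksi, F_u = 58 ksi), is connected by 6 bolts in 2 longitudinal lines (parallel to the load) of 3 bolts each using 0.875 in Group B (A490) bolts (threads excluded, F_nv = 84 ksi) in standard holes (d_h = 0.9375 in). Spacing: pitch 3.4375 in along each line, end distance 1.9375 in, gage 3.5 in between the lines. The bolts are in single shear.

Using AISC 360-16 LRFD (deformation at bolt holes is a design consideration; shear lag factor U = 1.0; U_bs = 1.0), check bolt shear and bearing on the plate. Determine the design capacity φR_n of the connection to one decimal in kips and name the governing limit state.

162.1 kips (bearing governs)

Bolt shear: A_b = π(0.875)²/4 = 0.60132 in². φR_n = 0.75 × 84 × 0.60132 × 6 × 1 = 227.3 kips.
Bearing (0.3125 in plate, F_u = 58 ksi): end bolts L_c = 1.9375 − 0.9375/2 = 1.46875, R_n = min(1.2×1.46875×0.3125×58, 2.4×0.875×0.3125×58) = 31.945 kips/bolt; interior L_c = 3.4375 − 0.9375 = 2.5, R_n = 38.063 kips/bolt. φR_n = 0.75 × (2×31.945 + 4×38.063) = 162.1 kips.
Governing: min(227.3, 162.1) = 162.1 kips → bearing.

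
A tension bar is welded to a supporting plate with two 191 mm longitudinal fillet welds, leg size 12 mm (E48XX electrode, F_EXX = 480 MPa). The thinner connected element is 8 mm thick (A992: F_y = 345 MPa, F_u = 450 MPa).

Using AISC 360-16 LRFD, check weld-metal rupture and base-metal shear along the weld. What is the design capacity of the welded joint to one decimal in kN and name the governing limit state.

Weld metal: throat = 0.707×12 = 8.484 mm, L = 2×191 = 382 mm. φR_n = 0.75 × 0.6 × 480 × 8.484 × 382 = 700.0 kN.
Base metal shear (8 mm plate): yield φR_n = 1.0×0.6×345×8×382 = 632.6 kN; rupture φR_n = 0.75×0.6×450×8×382 = 618.8 kN; take 618.8 kN (rupture).
Governing: min(700.0, 618.8) = 618.8 kN → base-metal shear.

618.8 kN (base-metal shear governs)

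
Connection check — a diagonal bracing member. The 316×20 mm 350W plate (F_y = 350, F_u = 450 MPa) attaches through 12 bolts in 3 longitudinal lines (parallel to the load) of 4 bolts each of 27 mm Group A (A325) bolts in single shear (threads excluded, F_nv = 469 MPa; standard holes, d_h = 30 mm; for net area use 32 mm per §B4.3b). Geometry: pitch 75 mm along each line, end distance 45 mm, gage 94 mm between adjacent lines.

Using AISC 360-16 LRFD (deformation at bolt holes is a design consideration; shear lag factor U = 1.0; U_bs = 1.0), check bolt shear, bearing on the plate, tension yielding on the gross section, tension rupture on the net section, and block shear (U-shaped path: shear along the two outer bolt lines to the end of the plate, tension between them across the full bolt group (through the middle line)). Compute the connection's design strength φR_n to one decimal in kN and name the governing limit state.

1485.0 kN (net-section rupture governs)

Bolt shear: A_b = π(27)²/4 = 572.56 mm². φR_n = 0.75 × 469 × 572.56 × 12 × 1 = 2416.8 kN.
Bearing (20 mm plate, F_u = 450 MPa): end bolts L_c = 45 − 30/2 = 30, R_n = min(1.2×30×20×450, 2.4×27×20×450) = 324 kN/bolt; interior L_c = 75 − 30 = 45, R_n = 486 kN/bolt. φR_n = 0.75 × (3×324 + 9×486) = 4009.5 kN.
Tension yield (gross): A_g = 316×20 = 6320 mm². φR_n = 0.90 × 350 × 6320 = 1990.8 kN.
Tension rupture (net): A_n = (316 − 3×32)×20 = 4400 mm² (U = 1.0, A_e = A_n). φR_n = 0.75 × 450 × 4400 = 1485.0 kN.
Block shear: shear path 2×[45+3×75] = 2×270 mm, A_gv = 10800, A_nv = 2×(270 − 3.5×32)×20 = 6320 mm²; tension across gage: (188 − 2×32)×20 = 2480 mm². R_n = min(0.6×450×6320, 0.6×350×10800) + 1.0×450×2480 = min(1706.4, 2268) + 1116 = 2822.4 kN. φR_n = 0.75 × 2822.4 = 2116.8 kN.
Governing: min(2416.8, 4009.5, 1990.8, 1485.0, 2116.8) = 1485.0 kN → net-section rupture.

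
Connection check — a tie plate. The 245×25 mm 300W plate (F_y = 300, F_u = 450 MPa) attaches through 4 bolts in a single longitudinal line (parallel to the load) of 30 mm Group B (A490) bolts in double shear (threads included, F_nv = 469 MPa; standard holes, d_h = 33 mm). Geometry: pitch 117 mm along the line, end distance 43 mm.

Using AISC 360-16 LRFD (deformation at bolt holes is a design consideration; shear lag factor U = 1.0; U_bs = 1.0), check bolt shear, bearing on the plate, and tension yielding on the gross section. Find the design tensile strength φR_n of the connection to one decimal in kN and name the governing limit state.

Bolt shear: A_b = π(30)²/4 = 706.86 mm². φR_n = 0.75 × 469 × 706.86 × 4 × 2 = 1989.1 kN.
Bearing (25 mm plate, F_u = 450 MPa): end bolts L_c = 43 − 33/2 = 26.5, R_n = min(1.2×26.5×25×450, 2.4×30×25×450) = 357.75 kN/bolt; interior L_c = 117 − 33 = 84, R_n = 810 kN/bolt. φR_n = 0.75 × (1×357.75 + 3×810) = 2090.8 kN.
Tension yield (gross): A_g = 245×25 = 6125 mm². φR_n = 0.90 × 300 × 6125 = 1653.8 kN.
Governing: min(1989.1, 2090.8, 1653.8) = 1653.8 kN → gross-section yield.

1653.8 kN (gross-section yield governs)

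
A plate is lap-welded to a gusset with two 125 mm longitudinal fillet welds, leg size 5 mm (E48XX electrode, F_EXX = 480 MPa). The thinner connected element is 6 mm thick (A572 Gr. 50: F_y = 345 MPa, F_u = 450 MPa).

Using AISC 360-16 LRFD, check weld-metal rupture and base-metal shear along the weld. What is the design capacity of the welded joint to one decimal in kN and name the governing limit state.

Weld metal: throat = 0.707×5 = 3.535 mm, L = 2×125 = 250 mm. φR_n = 0.75 × 0.6 × 480 × 3.535 × 250 = 190.9 kN.
Base metal shear (6 mm plate): yield φR_n = 1.0×0.6×345×6×250 = 310.5 kN; rupture φR_n = 0.75×0.6×450×6×250 = 303.8 kN; take 303.8 kN (rupture).
Governing: min(190.9, 303.8) = 190.9 kN → weld metal.

190.9 kN (weld metal governs)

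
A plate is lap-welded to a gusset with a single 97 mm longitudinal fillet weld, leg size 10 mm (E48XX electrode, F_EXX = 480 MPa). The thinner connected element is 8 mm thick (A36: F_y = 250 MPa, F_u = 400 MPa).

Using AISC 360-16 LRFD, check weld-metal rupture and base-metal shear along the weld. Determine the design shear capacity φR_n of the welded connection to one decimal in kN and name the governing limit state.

Weld metal: throat = 0.707×10 = 7.07 mm, L = 97 mm. φR_n = 0.75 × 0.6 × 480 × 7.07 × 97 = 148.1 kN.
Base metal shear (8 mm plate): yield φR_n = 1.0×0.6×250×8×97 = 116.4 kN; rupture φR_n = 0.75×0.6×400×8×97 = 139.7 kN; take 116.4 kN (yield).
Governing: min(148.1, 116.4) = 116.4 kN → base-metal shear.

116.4 kN (base-metal shear governs)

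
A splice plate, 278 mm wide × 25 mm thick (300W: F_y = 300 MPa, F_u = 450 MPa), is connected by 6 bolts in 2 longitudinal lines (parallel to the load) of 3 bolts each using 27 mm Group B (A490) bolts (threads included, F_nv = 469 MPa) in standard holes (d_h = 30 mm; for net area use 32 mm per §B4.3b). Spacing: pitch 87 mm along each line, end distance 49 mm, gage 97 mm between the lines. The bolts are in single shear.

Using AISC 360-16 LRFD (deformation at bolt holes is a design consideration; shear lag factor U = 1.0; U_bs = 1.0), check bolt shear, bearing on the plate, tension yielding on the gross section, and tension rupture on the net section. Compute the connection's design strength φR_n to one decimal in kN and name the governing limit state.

1208.4 kN (bolt shear governs)

Bolt shear: A_b = π(27)²/4 = 572.56 mm². φR_n = 0.75 × 469 × 572.56 × 6 × 1 = 1208.4 kN.
Bearing (25 mm plate, F_u = 450 MPa): end bolts L_c = 49 − 30/2 = 34, R_n = min(1.2×34×25×450, 2.4×27×25×450) = 459 kN/bolt; interior L_c = 87 − 30 = 57, R_n = 729 kN/bolt. φR_n = 0.75 × (2×459 + 4×729) = 2875.5 kN.
Tension yield (gross): A_g = 278×25 = 6950 mm². φR_n = 0.90 × 300 × 6950 = 1876.5 kN.
Tension rupture (net): A_n = (278 − 2×32)×25 = 5350 mm² (U = 1.0, A_e = A_n). φR_n = 0.75 × 450 × 5350 = 1805.6 kN.
Governing: min(1208.4, 2875.5, 1876.5, 1805.6) = 1208.4 kN → bolt shear.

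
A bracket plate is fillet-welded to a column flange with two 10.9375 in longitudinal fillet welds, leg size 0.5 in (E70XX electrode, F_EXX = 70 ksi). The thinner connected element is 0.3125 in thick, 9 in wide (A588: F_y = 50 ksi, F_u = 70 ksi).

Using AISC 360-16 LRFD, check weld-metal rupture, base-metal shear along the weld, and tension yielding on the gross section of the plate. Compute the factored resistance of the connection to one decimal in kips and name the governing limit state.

Weld metal: throat = 0.707×0.5 = 0.3535 in, L = 2×10.9375 = 21.875 in. φR_n = 0.75 × 0.6 × 70 × 0.3535 × 21.875 = 243.6 kips.
Base metal shear (0.3125 in plate): yield φR_n = 1.0×0.6×50×0.3125×21.875 = 205.1 kips; rupture φR_n = 0.75×0.6×70×0.3125×21.875 = 215.3 kips; take 205.1 kips (yield).
Tension yield (gross): A_g = 9×0.3125 = 2.8125 in². φR_n = 0.90 × 50 × 2.8125 = 126.6 kips.
Governing: min(243.6, 205.1, 126.6) = 126.6 kips → gross-section yield.

126.6 kips (gross-section yield governs)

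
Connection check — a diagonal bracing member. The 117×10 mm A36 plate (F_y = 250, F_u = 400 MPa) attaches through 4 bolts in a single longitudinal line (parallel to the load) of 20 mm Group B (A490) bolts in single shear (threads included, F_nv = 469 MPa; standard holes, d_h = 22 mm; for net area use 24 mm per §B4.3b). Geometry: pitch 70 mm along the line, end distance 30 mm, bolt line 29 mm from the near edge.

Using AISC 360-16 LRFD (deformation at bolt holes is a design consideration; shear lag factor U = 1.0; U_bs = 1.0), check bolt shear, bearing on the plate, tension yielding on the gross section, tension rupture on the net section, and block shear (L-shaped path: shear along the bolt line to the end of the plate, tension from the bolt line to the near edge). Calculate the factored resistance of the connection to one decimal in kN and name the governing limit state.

Bolt shear: A_b = π(20)²/4 = 314.16 mm². φR_n = 0.75 × 469 × 314.16 × 4 × 1 = 442.0 kN.
Bearing (10 mm plate, F_u = 400 MPa): end bolts L_c = 30 − 22/2 = 19, R_n = min(1.2×19×10×400, 2.4×20×10×400) = 91.2 kN/bolt; interior L_c = 70 − 22 = 48, R_n = 192 kN/bolt. φR_n = 0.75 × (1×91.2 + 3×192) = 500.4 kN.
Tension yield (gross): A_g = 117×10 = 1170 mm². φR_n = 0.90 × 250 × 1170 = 263.3 kN.
Tension rupture (net): A_n = (117 − 1×24)×10 = 930 mm² (U = 1.0, A_e = A_n). φR_n = 0.75 × 400 × 930 = 279.0 kN.
Block shear: shear path 1×[30+3×70] = 1×240 mm, A_gv = 2400, A_nv = 1×(240 − 3.5×24)×10 = 1560 mm²; tension to near edge: (29 − 0.5×24)×10 = 170 mm². R_n = min(0.6×400×1560, 0.6×250×2400) + 1.0×400×170 = min(374.4, 360) + 68 = 428 kN. φR_n = 0.75 × 428 = 321.0 kN.
Governing: min(442.0, 500.4, 263.3, 279.0, 321.0) = 263.3 kN → gross-section yield.

263.3 kN (gross-section yield governs)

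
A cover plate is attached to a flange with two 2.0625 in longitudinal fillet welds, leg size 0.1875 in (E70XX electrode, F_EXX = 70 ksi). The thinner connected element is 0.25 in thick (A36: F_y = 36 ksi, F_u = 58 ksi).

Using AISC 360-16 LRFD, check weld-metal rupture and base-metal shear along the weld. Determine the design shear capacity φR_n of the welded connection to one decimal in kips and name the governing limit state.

Weld metal: throat = 0.707×0.1875 = 0.13256 in, L = 2×2.0625 = 4.125 in. φR_n = 0.75 × 0.6 × 70 × 0.13256 × 4.125 = 17.2 kips.
Base metal shear (0.25 in plate): yield φR_n = 1.0×0.6×36×0.25×4.125 = 22.3 kips; rupture φR_n = 0.75×0.6×58×0.25×4.125 = 26.9 kips; take 22.3 kips (yield).
Governing: min(17.2, 22.3) = 17.2 kips → weld metal.

17.2 kips (weld metal governs)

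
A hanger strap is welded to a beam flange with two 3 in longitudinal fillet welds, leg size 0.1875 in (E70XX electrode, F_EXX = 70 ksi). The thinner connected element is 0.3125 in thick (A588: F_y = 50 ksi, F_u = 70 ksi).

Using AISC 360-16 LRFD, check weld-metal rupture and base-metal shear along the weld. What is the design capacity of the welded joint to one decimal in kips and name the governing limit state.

25.1 kips (weld metal governs)

Weld metal: throat = 0.707×0.1875 = 0.13256 in, L = 2×3 = 6 in. φR_n = 0.75 × 0.6 × 70 × 0.13256 × 6 = 25.1 kips.
Base metal shear (0.3125 in plate): yield φR_n = 1.0×0.6×50×0.3125×6 = 56.3 kips; rupture φR_n = 0.75×0.6×70×0.3125×6 = 59.1 kips; take 56.3 kips (yield).
Governing: min(25.1, 56.3) = 25.1 kips → weld metal.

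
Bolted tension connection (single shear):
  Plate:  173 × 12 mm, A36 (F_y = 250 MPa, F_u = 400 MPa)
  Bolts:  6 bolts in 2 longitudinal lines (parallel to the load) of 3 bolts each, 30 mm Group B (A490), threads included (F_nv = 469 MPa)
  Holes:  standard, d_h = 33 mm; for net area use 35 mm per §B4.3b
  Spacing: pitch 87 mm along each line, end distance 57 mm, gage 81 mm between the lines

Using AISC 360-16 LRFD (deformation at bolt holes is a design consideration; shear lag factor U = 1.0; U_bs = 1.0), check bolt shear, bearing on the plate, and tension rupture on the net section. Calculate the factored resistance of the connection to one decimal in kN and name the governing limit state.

370.8 kN (net-section rupture governs)

Bolt shear: A_b = π(30)²/4 = 706.86 mm². φR_n = 0.75 × 469 × 706.86 × 6 × 1 = 1491.8 kN.
Bearing (12 mm plate, F_u = 400 MPa): end bolts L_c = 57 − 33/2 = 40.5, R_n = min(1.2×40.5×12×400, 2.4×30×12×400) = 233.28 kN/bolt; interior L_c = 87 − 33 = 54, R_n = 311.04 kN/bolt. φR_n = 0.75 × (2×233.28 + 4×311.04) = 1283.0 kN.
Tension rupture (net): A_n = (173 − 2×35)×12 = 1236 mm² (U = 1.0, A_e = A_n). φR_n = 0.75 × 400 × 1236 = 370.8 kN.
Governing: min(1491.8, 1283.0, 370.8) = 370.8 kN → net-section rupture.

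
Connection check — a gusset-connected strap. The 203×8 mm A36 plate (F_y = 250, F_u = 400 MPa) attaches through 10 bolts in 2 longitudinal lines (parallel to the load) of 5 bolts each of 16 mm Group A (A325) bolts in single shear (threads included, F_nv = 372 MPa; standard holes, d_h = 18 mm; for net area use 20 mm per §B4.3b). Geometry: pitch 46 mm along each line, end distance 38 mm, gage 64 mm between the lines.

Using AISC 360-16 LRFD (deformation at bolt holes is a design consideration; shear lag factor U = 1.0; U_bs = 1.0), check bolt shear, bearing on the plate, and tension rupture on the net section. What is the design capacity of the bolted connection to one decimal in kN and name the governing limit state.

391.2 kN (net-section rupture governs)

Bolt shear: A_b = π(16)²/4 = 201.06 mm². φR_n = 0.75 × 372 × 201.06 × 10 × 1 = 561.0 kN.
Bearing (8 mm plate, F_u = 400 MPa): end bolts L_c = 38 − 18/2 = 29, R_n = min(1.2×29×8×400, 2.4×16×8×400) = 111.36 kN/bolt; interior L_c = 46 − 18 = 28, R_n = 107.52 kN/bolt. φR_n = 0.75 × (2×111.36 + 8×107.52) = 812.2 kN.
Tension rupture (net): A_n = (203 − 2×20)×8 = 1304 mm² (U = 1.0, A_e = A_n). φR_n = 0.75 × 400 × 1304 = 391.2 kN.
Governing: min(561.0, 812.2, 391.2) = 391.2 kN → net-section rupture.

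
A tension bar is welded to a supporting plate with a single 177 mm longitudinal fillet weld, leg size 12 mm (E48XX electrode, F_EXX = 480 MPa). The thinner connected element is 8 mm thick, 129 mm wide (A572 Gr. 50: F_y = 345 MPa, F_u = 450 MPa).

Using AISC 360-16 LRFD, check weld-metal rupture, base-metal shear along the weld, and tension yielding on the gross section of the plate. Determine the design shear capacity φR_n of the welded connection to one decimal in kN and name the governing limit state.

Weld metal: throat = 0.707×12 = 8.484 mm, L = 177 mm. φR_n = 0.75 × 0.6 × 480 × 8.484 × 177 = 324.4 kN.
Base metal shear (8 mm plate): yield φR_n = 1.0×0.6×345×8×177 = 293.1 kN; rupture φR_n = 0.75×0.6×450×8×177 = 286.7 kN; take 286.7 kN (rupture).
Tension yield (gross): A_g = 129×8 = 1032 mm². φR_n = 0.90 × 345 × 1032 = 320.4 kN.
Governing: min(324.4, 286.7, 320.4) = 286.7 kN → base-metal shear.

286.7 kN (base-metal shear governs)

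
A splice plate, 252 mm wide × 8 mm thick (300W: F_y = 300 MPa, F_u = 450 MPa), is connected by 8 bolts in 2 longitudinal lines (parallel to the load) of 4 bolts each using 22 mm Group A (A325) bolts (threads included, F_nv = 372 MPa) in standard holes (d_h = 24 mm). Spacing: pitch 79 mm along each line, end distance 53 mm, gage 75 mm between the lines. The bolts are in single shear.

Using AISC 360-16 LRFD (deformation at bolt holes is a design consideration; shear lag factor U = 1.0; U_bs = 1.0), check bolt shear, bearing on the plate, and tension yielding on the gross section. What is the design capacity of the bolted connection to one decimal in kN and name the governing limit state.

Bolt shear: A_b = π(22)²/4 = 380.13 mm². φR_n = 0.75 × 372 × 380.13 × 8 × 1 = 848.5 kN.
Bearing (8 mm plate, F_u = 450 MPa): end bolts L_c = 53 − 24/2 = 41, R_n = min(1.2×41×8×450, 2.4×22×8×450) = 177.12 kN/bolt; interior L_c = 79 − 24 = 55, R_n = 190.08 kN/bolt. φR_n = 0.75 × (2×177.12 + 6×190.08) = 1121.0 kN.
Tension yield (gross): A_g = 252×8 = 2016 mm². φR_n = 0.90 × 300 × 2016 = 544.3 kN.
Governing: min(848.5, 1121.0, 544.3) = 544.3 kN → gross-section yield.

544.3 kN (gross-section yield governs)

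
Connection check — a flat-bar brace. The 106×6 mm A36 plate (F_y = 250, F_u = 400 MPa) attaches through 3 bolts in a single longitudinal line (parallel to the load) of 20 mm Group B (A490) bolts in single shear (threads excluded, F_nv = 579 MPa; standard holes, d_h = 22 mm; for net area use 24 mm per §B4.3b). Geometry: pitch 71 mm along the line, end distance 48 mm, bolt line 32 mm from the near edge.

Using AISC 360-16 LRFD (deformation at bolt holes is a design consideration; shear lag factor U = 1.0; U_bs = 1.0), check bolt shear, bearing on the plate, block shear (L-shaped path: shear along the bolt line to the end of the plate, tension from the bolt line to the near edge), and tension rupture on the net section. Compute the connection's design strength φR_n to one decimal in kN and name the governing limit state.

Bolt shear: A_b = π(20)²/4 = 314.16 mm². φR_n = 0.75 × 579 × 314.16 × 3 × 1 = 409.3 kN.
Bearing (6 mm plate, F_u = 400 MPa): end bolts L_c = 48 − 22/2 = 37, R_n = min(1.2×37×6×400, 2.4×20×6×400) = 106.56 kN/bolt; interior L_c = 71 − 22 = 49, R_n = 115.2 kN/bolt. φR_n = 0.75 × (1×106.56 + 2×115.2) = 252.7 kN.
Block shear: shear path 1×[48+2×71] = 1×190 mm, A_gv = 1140, A_nv = 1×(190 − 2.5×24)×6 = 780 mm²; tension to near edge: (32 − 0.5×24)×6 = 120 mm². R_n = min(0.6×400×780, 0.6×250×1140) + 1.0×400×120 = min(187.2, 171) + 48 = 219 kN. φR_n = 0.75 × 219 = 164.3 kN.
Tension rupture (net): A_n = (106 − 1×24)×6 = 492 mm² (U = 1.0, A_e = A_n). φR_n = 0.75 × 400 × 492 = 147.6 kN.
Governing: min(409.3, 252.7, 164.3, 147.6) = 147.6 kN → net-section rupture.

147.6 kN (net-section rupture governs)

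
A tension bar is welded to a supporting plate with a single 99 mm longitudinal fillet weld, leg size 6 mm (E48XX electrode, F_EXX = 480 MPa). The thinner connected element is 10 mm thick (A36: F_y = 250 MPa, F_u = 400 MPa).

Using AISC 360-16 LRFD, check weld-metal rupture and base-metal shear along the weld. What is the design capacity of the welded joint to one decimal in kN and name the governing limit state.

Weld metal: throat = 0.707×6 = 4.242 mm, L = 99 mm. φR_n = 0.75 × 0.6 × 480 × 4.242 × 99 = 90.7 kN.
Base metal shear (10 mm plate): yield φR_n = 1.0×0.6×250×10×99 = 148.5 kN; rupture φR_n = 0.75×0.6×400×10×99 = 178.2 kN; take 148.5 kN (yield).
Governing: min(90.7, 148.5) = 90.7 kN → weld metal.

90.7 kN (weld metal governs)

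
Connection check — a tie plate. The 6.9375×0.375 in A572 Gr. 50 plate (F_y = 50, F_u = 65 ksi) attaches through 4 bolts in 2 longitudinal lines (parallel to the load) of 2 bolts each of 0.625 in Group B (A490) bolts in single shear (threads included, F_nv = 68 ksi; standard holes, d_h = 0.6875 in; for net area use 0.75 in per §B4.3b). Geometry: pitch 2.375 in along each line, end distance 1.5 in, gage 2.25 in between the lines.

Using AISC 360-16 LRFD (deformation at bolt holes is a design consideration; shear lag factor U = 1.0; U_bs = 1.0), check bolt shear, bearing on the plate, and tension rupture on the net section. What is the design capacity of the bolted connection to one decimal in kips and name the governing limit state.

Bolt shear: A_b = π(0.625)²/4 = 0.3068 in². φR_n = 0.75 × 68 × 0.3068 × 4 × 1 = 62.6 kips.
Bearing (0.375 in plate, F_u = 65 ksi): end bolts L_c = 1.5 − 0.6875/2 = 1.15625, R_n = min(1.2×1.15625×0.375×65, 2.4×0.625×0.375×65) = 33.82 kips/bolt; interior L_c = 2.375 − 0.6875 = 1.6875, R_n = 36.563 kips/bolt. φR_n = 0.75 × (2×33.82 + 2×36.563) = 105.6 kips.
Tension rupture (net): A_n = (6.9375 − 2×0.75)×0.375 = 2.0391 in² (U = 1.0, A_e = A_n). φR_n = 0.75 × 65 × 2.0391 = 99.4 kips.
Governing: min(62.6, 105.6, 99.4) = 62.6 kips → bolt shear.

62.6 kips (bolt shear governs)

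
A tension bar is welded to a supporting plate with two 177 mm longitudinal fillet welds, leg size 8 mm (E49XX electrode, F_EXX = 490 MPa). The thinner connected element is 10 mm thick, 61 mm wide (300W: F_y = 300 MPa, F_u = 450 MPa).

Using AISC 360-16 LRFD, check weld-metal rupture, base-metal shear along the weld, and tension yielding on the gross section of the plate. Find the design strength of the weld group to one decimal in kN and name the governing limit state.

164.7 kN (gross-section yield governs)

Weld metal: throat = 0.707×8 = 5.656 mm, L = 2×177 = 354 mm. φR_n = 0.75 × 0.6 × 490 × 5.656 × 354 = 441.5 kN.
Base metal shear (10 mm plate): yield φR_n = 1.0×0.6×300×10×354 = 637.2 kN; rupture φR_n = 0.75×0.6×450×10×354 = 716.9 kN; take 637.2 kN (yield).
Tension yield (gross): A_g = 61×10 = 610 mm². φR_n = 0.90 × 300 × 610 = 164.7 kN.
Governing: min(441.5, 637.2, 164.7) = 164.7 kN → gross-section yield.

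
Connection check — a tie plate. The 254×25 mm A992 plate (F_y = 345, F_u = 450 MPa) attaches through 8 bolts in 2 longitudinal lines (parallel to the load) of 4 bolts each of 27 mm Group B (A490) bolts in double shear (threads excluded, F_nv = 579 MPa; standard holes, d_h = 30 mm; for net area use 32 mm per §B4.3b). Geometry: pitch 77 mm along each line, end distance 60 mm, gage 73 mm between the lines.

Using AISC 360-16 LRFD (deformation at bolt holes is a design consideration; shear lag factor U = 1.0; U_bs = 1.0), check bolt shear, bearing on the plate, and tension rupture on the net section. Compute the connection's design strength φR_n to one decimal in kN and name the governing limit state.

Bolt shear: A_b = π(27)²/4 = 572.56 mm². φR_n = 0.75 × 579 × 572.56 × 8 × 2 = 3978.1 kN.
Bearing (25 mm plate, F_u = 450 MPa): end bolts L_c = 60 − 30/2 = 45, R_n = min(1.2×45×25×450, 2.4×27×25×450) = 607.5 kN/bolt; interior L_c = 77 − 30 = 47, R_n = 634.5 kN/bolt. φR_n = 0.75 × (2×607.5 + 6×634.5) = 3766.5 kN.
Tension rupture (net): A_n = (254 − 2×32)×25 = 4750 mm² (U = 1.0, A_e = A_n). φR_n = 0.75 × 450 × 4750 = 1603.1 kN.
Governing: min(3978.1, 3766.5, 1603.1) = 1603.1 kN → net-section rupture.

1603.1 kN (net-section rupture governs)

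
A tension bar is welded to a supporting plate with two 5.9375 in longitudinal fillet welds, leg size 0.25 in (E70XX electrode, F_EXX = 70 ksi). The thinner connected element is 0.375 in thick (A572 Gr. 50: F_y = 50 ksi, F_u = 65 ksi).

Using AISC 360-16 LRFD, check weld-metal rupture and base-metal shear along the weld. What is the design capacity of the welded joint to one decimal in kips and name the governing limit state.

66.1 kips (weld metal governs)

Weld metal: throat = 0.707×0.25 = 0.17675 in, L = 2×5.9375 = 11.875 in. φR_n = 0.75 × 0.6 × 70 × 0.17675 × 11.875 = 66.1 kips.
Base metal shear (0.375 in plate): yield φR_n = 1.0×0.6×50×0.375×11.875 = 133.6 kips; rupture φR_n = 0.75×0.6×65×0.375×11.875 = 130.3 kips; take 130.3 kips (rupture).
Governing: min(66.1, 130.3) = 66.1 kips → weld metal.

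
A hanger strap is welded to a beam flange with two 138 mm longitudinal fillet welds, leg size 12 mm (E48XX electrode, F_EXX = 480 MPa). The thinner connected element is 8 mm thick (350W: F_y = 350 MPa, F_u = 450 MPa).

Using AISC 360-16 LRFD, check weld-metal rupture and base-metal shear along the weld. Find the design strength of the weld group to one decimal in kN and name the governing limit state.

447.1 kN (base-metal shear governs)

Weld metal: throat = 0.707×12 = 8.484 mm, L = 2×138 = 276 mm. φR_n = 0.75 × 0.6 × 480 × 8.484 × 276 = 505.8 kN.
Base metal shear (8 mm plate): yield φR_n = 1.0×0.6×350×8×276 = 463.7 kN; rupture φR_n = 0.75×0.6×450×8×276 = 447.1 kN; take 447.1 kN (rupture).
Governing: min(505.8, 447.1) = 447.1 kN → base-metal shear.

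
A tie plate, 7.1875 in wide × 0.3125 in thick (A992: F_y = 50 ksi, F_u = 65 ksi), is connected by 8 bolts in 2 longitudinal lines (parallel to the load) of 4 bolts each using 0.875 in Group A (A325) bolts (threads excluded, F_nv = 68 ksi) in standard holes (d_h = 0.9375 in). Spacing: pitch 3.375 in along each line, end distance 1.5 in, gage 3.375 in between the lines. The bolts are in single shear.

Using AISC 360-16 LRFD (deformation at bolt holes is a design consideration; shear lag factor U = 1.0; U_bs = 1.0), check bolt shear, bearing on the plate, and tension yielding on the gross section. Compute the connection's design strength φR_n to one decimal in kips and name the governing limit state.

Bolt shear: A_b = π(0.875)²/4 = 0.60132 in². φR_n = 0.75 × 68 × 0.60132 × 8 × 1 = 245.3 kips.
Bearing (0.3125 in plate, F_u = 65 ksi): end bolts L_c = 1.5 − 0.9375/2 = 1.03125, R_n = min(1.2×1.03125×0.3125×65, 2.4×0.875×0.3125×65) = 25.137 kips/bolt; interior L_c = 3.375 − 0.9375 = 2.4375, R_n = 42.656 kips/bolt. φR_n = 0.75 × (2×25.137 + 6×42.656) = 229.7 kips.
Tension yield (gross): A_g = 7.1875×0.3125 = 2.2461 in². φR_n = 0.90 × 50 × 2.2461 = 101.1 kips.
Governing: min(245.3, 229.7, 101.1) = 101.1 kips → gross-section yield.

101.1 kips (gross-section yield governs)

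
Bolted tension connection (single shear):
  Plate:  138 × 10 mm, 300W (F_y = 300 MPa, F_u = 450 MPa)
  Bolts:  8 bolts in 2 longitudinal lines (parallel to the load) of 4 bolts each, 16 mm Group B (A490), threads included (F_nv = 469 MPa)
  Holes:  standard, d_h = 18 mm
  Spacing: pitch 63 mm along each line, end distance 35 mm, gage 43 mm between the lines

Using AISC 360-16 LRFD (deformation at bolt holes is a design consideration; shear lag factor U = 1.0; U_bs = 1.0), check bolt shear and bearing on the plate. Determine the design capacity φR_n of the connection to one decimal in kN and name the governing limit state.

Bolt shear: A_b = π(16)²/4 = 201.06 mm². φR_n = 0.75 × 469 × 201.06 × 8 × 1 = 565.8 kN.
Bearing (10 mm plate, F_u = 450 MPa): end bolts L_c = 35 − 18/2 = 26, R_n = min(1.2×26×10×450, 2.4×16×10×450) = 140.4 kN/bolt; interior L_c = 63 − 18 = 45, R_n = 172.8 kN/bolt. φR_n = 0.75 × (2×140.4 + 6×172.8) = 988.2 kN.
Governing: min(565.8, 988.2) = 565.8 kN → bolt shear.

565.8 kN (bolt shear governs)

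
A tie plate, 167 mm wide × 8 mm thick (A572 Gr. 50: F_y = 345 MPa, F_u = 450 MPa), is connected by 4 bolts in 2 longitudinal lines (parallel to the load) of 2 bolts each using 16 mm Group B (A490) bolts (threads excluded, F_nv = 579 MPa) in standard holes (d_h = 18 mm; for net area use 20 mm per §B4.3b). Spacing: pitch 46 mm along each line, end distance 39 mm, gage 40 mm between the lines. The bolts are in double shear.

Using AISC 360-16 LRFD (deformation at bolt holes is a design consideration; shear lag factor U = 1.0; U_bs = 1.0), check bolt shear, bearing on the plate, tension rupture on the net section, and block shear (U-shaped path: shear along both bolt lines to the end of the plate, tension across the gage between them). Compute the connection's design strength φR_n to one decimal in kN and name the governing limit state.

Bolt shear: A_b = π(16)²/4 = 201.06 mm². φR_n = 0.75 × 579 × 201.06 × 4 × 2 = 698.5 kN.
Bearing (8 mm plate, F_u = 450 MPa): end bolts L_c = 39 − 18/2 = 30, R_n = min(1.2×30×8×450, 2.4×16×8×450) = 129.6 kN/bolt; interior L_c = 46 − 18 = 28, R_n = 120.96 kN/bolt. φR_n = 0.75 × (2×129.6 + 2×120.96) = 375.8 kN.
Tension rupture (net): A_n = (167 − 2×20)×8 = 1016 mm² (U = 1.0, A_e = A_n). φR_n = 0.75 × 450 × 1016 = 342.9 kN.
Block shear: shear path 2×[39+1×46] = 2×85 mm, A_gv = 1360, A_nv = 2×(85 − 1.5×20)×8 = 880 mm²; tension across gage: (40 − 1×20)×8 = 160 mm². R_n = min(0.6×450×880, 0.6×345×1360) + 1.0×450×160 = min(237.6, 281.52) + 72 = 309.6 kN. φR_n = 0.75 × 309.6 = 232.2 kN.
Governing: min(698.5, 375.8, 342.9, 232.2) = 232.2 kN → block shear.

232.2 kN (block shear governs)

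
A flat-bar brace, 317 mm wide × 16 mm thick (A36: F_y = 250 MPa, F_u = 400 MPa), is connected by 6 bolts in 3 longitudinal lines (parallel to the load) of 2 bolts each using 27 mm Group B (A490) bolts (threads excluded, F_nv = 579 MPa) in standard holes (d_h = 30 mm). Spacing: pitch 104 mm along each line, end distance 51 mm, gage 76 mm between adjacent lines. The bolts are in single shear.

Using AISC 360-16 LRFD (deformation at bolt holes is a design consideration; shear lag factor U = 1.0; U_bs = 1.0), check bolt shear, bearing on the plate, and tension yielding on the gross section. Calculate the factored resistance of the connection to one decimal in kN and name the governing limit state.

Bolt shear: A_b = π(27)²/4 = 572.56 mm². φR_n = 0.75 × 579 × 572.56 × 6 × 1 = 1491.8 kN.
Bearing (16 mm plate, F_u = 400 MPa): end bolts L_c = 51 − 30/2 = 36, R_n = min(1.2×36×16×400, 2.4×27×16×400) = 276.48 kN/bolt; interior L_c = 104 − 30 = 74, R_n = 414.72 kN/bolt. φR_n = 0.75 × (3×276.48 + 3×414.72) = 1555.2 kN.
Tension yield (gross): A_g = 317×16 = 5072 mm². φR_n = 0.90 × 250 × 5072 = 1141.2 kN.
Governing: min(1491.8, 1555.2, 1141.2) = 1141.2 kN → gross-section yield.

1141.2 kN (gross-section yield governs)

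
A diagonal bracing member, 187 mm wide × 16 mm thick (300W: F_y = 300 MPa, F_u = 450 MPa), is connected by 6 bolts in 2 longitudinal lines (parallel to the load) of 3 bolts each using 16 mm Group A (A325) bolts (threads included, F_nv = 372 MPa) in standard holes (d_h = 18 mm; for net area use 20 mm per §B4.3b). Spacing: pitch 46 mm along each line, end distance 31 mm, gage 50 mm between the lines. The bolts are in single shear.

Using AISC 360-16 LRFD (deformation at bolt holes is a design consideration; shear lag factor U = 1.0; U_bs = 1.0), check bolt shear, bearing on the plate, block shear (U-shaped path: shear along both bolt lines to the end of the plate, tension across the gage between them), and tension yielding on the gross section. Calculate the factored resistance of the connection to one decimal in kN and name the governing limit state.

Bolt shear: A_b = π(16)²/4 = 201.06 mm². φR_n = 0.75 × 372 × 201.06 × 6 × 1 = 336.6 kN.
Bearing (16 mm plate, F_u = 450 MPa): end bolts L_c = 31 − 18/2 = 22, R_n = min(1.2×22×16×450, 2.4×16×16×450) = 190.08 kN/bolt; interior L_c = 46 − 18 = 28, R_n = 241.92 kN/bolt. φR_n = 0.75 × (2×190.08 + 4×241.92) = 1010.9 kN.
Block shear: shear path 2×[31+2×46] = 2×123 mm, A_gv = 3936, A_nv = 2×(123 − 2.5×20)×16 = 2336 mm²; tension across gage: (50 − 1×20)×16 = 480 mm². R_n = min(0.6×450×2336, 0.6×300×3936) + 1.0×450×480 = min(630.72, 708.48) + 216 = 846.72 kN. φR_n = 0.75 × 846.72 = 635.0 kN.
Tension yield (gross): A_g = 187×16 = 2992 mm². φR_n = 0.90 × 300 × 2992 = 807.8 kN.
Governing: min(336.6, 1010.9, 635.0, 807.8) = 336.6 kN → bolt shear.

336.6 kN (bolt shear governs)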